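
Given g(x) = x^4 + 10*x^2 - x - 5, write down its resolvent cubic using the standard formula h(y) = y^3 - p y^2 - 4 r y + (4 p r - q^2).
h(y) = y^3 - 10*y^2 + 20*y - 201

Identify coefficients: p = 10, q = -1, r = -5.
Plug into h(y) = y^3 - p y^2 - 4 r y + (4 p r - q^2):
  h(y) = y^3 - (10) y^2 - 4*(-5) y + (4*(10)*(-5) - (-1)^2)
       = y^3 + (-10) y^2 + (20) y + (-201).
Simplifying: h(y) = y^3 - 10*y^2 + 20*y - 201.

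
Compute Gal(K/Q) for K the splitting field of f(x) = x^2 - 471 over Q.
Gal(K/Q) = Z/2Z (cyclic of order 2)

x^2 - 471 is irreducible over Q since 471 is not a rational square. The splitting field Q(sqrt(471)) has degree 2 over Q, and its unique nontrivial automorphism is sqrt(471) ↦ -sqrt(471). Hence Gal(Q(sqrt(471))/Q) = Z/2Z.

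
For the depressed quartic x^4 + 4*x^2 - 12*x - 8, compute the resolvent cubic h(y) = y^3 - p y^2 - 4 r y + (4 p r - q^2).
h(y) = y^3 - 4*y^2 + 32*y - 272

Identify coefficients: p = 4, q = -12, r = -8.
Plug into h(y) = y^3 - p y^2 - 4 r y + (4 p r - q^2):
  h(y) = y^3 - (4) y^2 - 4*(-8) y + (4*(4)*(-8) - (-12)^2)
       = y^3 + (-4) y^2 + (32) y + (-272).
Simplifying: h(y) = y^3 - 4*y^2 + 32*y - 272.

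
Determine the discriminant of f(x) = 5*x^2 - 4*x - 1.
Δ = 36

For a quadratic a x^2 + b x + c the discriminant is Δ = b^2 - 4ac = (-4)^2 - 4*(5)*(-1) = 16 - (-20) = 36.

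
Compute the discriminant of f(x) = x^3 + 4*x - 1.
Δ = -283

For a depressed cubic x^3 + p x + q the discriminant is Δ = -4 p^3 - 27 q^2 = -4*(4)^3 - 27*(-1)^2 = -256 - 27 = -283.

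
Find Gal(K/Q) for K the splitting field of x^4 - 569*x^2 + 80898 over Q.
Gal(K/Q) = V_4 (Klein four-group, Z/2Z × Z/2Z)

f factors as (x^2 - 291)(x^2 - 278), so the splitting field is K = Q(sqrt(291), sqrt(278)). The elements 291, 278, 80898 are all non-squares in Q, so sqrt(291) and sqrt(278) generate independent quadratic extensions. Thus [K:Q] = 4 and Gal(K/Q) is generated by the two order-2 automorphisms sqrt(291) ↦ -sqrt(291) and sqrt(278) ↦ -sqrt(278), giving V_4.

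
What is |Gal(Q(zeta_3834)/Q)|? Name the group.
|Gal(Q(zeta_3834)/Q)| = phi(3834) = 1260; group ≅ (Z/3834Z)^* ≅ Z/18Z × Z/70Z

The n-th cyclotomic polynomial Φ_3834(x) is the minimal polynomial of zeta_3834 over Q and has degree phi(3834) = 1260. So Q(zeta_3834) is a degree-1260 Galois extension with Galois group (Z/3834Z)^*. By CRT, (Z/3834Z)^* ≅ (Z/2Z)^* × (Z/27Z)^* × (Z/71Z)^*. Each prime-power unit group is (Z/2Z)^* ≅ trivial group (order 1); (Z/27Z)^* ≅ Z/18Z; (Z/71Z)^* ≅ Z/70Z. Hence Gal(Q(zeta_3834)/Q) ≅ Z/18Z × Z/70Z.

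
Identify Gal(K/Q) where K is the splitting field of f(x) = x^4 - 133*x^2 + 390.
Gal(K/Q) = V_4 (Klein four-group, Z/2Z × Z/2Z)

f factors as (x^2 - 3)(x^2 - 130), so the splitting field is K = Q(sqrt(3), sqrt(130)). The elements 3, 130, 390 are all non-squares in Q, so sqrt(3) and sqrt(130) generate independent quadratic extensions. Thus [K:Q] = 4 and Gal(K/Q) is generated by the two order-2 automorphisms sqrt(3) ↦ -sqrt(3) and sqrt(130) ↦ -sqrt(130), giving V_4.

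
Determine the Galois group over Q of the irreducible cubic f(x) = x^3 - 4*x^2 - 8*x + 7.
Gal(K/Q) = S_3 (symmetric group of order 6)

Compute the discriminant of x^3 + (-4)*x^2 + (-8)*x + (7): Δ = 7573. Since Δ is not a rational square, the Galois group is not contained in A_3; it must be the full S_3 (irreducibility of the cubic rules out anything smaller).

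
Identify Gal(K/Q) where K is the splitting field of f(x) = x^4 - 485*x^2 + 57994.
Gal(K/Q) = V_4 (Klein four-group, Z/2Z × Z/2Z)

f factors as (x^2 - 214)(x^2 - 271), so the splitting field is K = Q(sqrt(214), sqrt(271)). The elements 214, 271, 57994 are all non-squares in Q, so sqrt(214) and sqrt(271) generate independent quadratic extensions. Thus [K:Q] = 4 and Gal(K/Q) is generated by the two order-2 automorphisms sqrt(214) ↦ -sqrt(214) and sqrt(271) ↦ -sqrt(271), giving V_4.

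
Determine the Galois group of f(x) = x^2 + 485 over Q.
Gal(K/Q) = Z/2Z (cyclic of order 2)

x^2 + 485 is irreducible over Q since -485 is not a rational square. The splitting field Q(sqrt(-485)) has degree 2 over Q, and its unique nontrivial automorphism is sqrt(-485) ↦ -sqrt(-485). Hence Gal(Q(sqrt(-485))/Q) = Z/2Z.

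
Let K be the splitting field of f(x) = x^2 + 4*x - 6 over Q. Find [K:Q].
[K:Q] = 2

The discriminant of x^2 + (4)*x + (-6) is b^2 - 4c = 16 - (-24) = 40. Since 40 is not a perfect square in Q, the polynomial is irreducible over Q. Its two roots generate a degree-2 extension, so [K:Q] = 2.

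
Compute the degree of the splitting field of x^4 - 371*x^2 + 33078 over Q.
[K:Q] = 4

f factors as (x^2 - 149)(x^2 - 222); the splitting field is K = Q(sqrt(149), sqrt(222)). Since 149, 222, and 33078 are all non-squares in Q, the three subfields Q(sqrt(149)), Q(sqrt(222)), Q(sqrt(33078)) are distinct degree-2 extensions, so [K:Q] = 4 (Klein four Galois group).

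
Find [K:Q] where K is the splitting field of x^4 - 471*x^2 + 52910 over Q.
[K:Q] = 4

f factors as (x^2 - 185)(x^2 - 286); the splitting field is K = Q(sqrt(185), sqrt(286)). Since 185, 286, and 52910 are all non-squares in Q, the three subfields Q(sqrt(185)), Q(sqrt(286)), Q(sqrt(52910)) are distinct degree-2 extensions, so [K:Q] = 4 (Klein four Galois group).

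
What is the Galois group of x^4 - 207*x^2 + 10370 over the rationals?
Gal(K/Q) = V_4 (Klein four-group, Z/2Z × Z/2Z)

f factors as (x^2 - 122)(x^2 - 85), so the splitting field is K = Q(sqrt(122), sqrt(85)). The elements 122, 85, 10370 are all non-squares in Q, so sqrt(122) and sqrt(85) generate independent quadratic extensions. Thus [K:Q] = 4 and Gal(K/Q) is generated by the two order-2 automorphisms sqrt(122) ↦ -sqrt(122) and sqrt(85) ↦ -sqrt(85), giving V_4.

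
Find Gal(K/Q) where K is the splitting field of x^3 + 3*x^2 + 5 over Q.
Gal(K/Q) = S_3 (symmetric group of order 6)

Compute the discriminant of x^3 + (3)*x^2 + (0)*x + (5): Δ = -1215. Since Δ is not a rational square, the Galois group is not contained in A_3; it must be the full S_3 (irreducibility of the cubic rules out anything smaller).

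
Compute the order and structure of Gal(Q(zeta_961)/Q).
|Gal(Q(zeta_961)/Q)| = phi(961) = 930; group ≅ (Z/961Z)^* ≅ Z/930Z

The n-th cyclotomic polynomial Φ_961(x) is the minimal polynomial of zeta_961 over Q and has degree phi(961) = 930. So Q(zeta_961) is a degree-930 Galois extension with Galois group (Z/961Z)^*. (Z/961Z)^* is cyclic since 961 is an odd prime power (or 4). Hence Gal(Q(zeta_961)/Q) ≅ Z/930Z.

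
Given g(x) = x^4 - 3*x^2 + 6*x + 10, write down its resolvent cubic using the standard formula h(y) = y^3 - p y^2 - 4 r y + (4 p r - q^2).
h(y) = y^3 + 3*y^2 - 40*y - 156

Identify coefficients: p = -3, q = 6, r = 10.
Plug into h(y) = y^3 - p y^2 - 4 r y + (4 p r - q^2):
  h(y) = y^3 - (-3) y^2 - 4*(10) y + (4*(-3)*(10) - (6)^2)
       = y^3 + (3) y^2 + (-40) y + (-156).
Simplifying: h(y) = y^3 + 3*y^2 - 40*y - 156.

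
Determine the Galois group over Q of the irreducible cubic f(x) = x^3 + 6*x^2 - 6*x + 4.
Gal(K/Q) = S_3 (symmetric group of order 6)

Compute the discriminant of x^3 + (6)*x^2 + (-6)*x + (4): Δ = -4320. Since Δ is not a rational square, the Galois group is not contained in A_3; it must be the full S_3 (irreducibility of the cubic rules out anything smaller).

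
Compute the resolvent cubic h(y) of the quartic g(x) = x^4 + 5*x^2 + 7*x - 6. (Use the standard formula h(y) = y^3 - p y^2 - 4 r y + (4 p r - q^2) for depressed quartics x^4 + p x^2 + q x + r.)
h(y) = y^3 - 5*y^2 + 24*y - 169

Identify coefficients: p = 5, q = 7, r = -6.
Plug into h(y) = y^3 - p y^2 - 4 r y + (4 p r - q^2):
  h(y) = y^3 - (5) y^2 - 4*(-6) y + (4*(5)*(-6) - (7)^2)
       = y^3 + (-5) y^2 + (24) y + (-169).
Simplifying: h(y) = y^3 - 5*y^2 + 24*y - 169.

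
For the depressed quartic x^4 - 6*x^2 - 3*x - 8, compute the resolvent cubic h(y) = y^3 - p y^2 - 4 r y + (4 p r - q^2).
h(y) = y^3 + 6*y^2 + 32*y + 183

Identify coefficients: p = -6, q = -3, r = -8.
Plug into h(y) = y^3 - p y^2 - 4 r y + (4 p r - q^2):
  h(y) = y^3 - (-6) y^2 - 4*(-8) y + (4*(-6)*(-8) - (-3)^2)
       = y^3 + (6) y^2 + (32) y + (183).
Simplifying: h(y) = y^3 + 6*y^2 + 32*y + 183.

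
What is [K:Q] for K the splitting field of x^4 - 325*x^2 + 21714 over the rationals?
[K:Q] = 4

f factors as (x^2 - 231)(x^2 - 94); the splitting field is K = Q(sqrt(231), sqrt(94)). Since 231, 94, and 21714 are all non-squares in Q, the three subfields Q(sqrt(231)), Q(sqrt(94)), Q(sqrt(21714)) are distinct degree-2 extensions, so [K:Q] = 4 (Klein four Galois group).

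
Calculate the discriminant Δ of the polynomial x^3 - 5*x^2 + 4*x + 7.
Δ = -199

For x^3 + a x^2 + b x + c the discriminant is Δ = 18 a b c - 4 a^3 c + a^2 b^2 - 4 b^3 - 27 c^2.
Plug a = -5, b = 4, c = 7:
  18*(-5)*(4)*(7) - 4*(-5)^3*(7) + (-5)^2*(4)^2 - 4*(4)^3 - 27*(7)^2
  = -2520 + (3500) + 400 + (-256) + (-1323)
  = -199.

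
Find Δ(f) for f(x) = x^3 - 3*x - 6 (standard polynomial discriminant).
Δ = -864

For x^3 + a x^2 + b x + c the discriminant is Δ = 18 a b c - 4 a^3 c + a^2 b^2 - 4 b^3 - 27 c^2.
Plug a = 0, b = -3, c = -6:
  18*(0)*(-3)*(-6) - 4*(0)^3*(-6) + (0)^2*(-3)^2 - 4*(-3)^3 - 27*(-6)^2
  = 0 + (0) + 0 + (108) + (-972)
  = -864.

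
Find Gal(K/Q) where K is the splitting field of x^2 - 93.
Gal(K/Q) = Z/2Z (cyclic of order 2)

x^2 - 93 is irreducible over Q since 93 is not a rational square. The splitting field Q(sqrt(93)) has degree 2 over Q, and its unique nontrivial automorphism is sqrt(93) ↦ -sqrt(93). Hence Gal(Q(sqrt(93))/Q) = Z/2Z.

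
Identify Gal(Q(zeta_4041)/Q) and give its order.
|Gal(Q(zeta_4041)/Q)| = phi(4041) = 2688; group ≅ (Z/4041Z)^* ≅ Z/6Z × Z/448Z

The n-th cyclotomic polynomial Φ_4041(x) is the minimal polynomial of zeta_4041 over Q and has degree phi(4041) = 2688. So Q(zeta_4041) is a degree-2688 Galois extension with Galois group (Z/4041Z)^*. By CRT, (Z/4041Z)^* ≅ (Z/9Z)^* × (Z/449Z)^*. Each prime-power unit group is (Z/9Z)^* ≅ Z/6Z; (Z/449Z)^* ≅ Z/448Z. Hence Gal(Q(zeta_4041)/Q) ≅ Z/6Z × Z/448Z.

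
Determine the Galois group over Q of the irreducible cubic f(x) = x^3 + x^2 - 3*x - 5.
Gal(K/Q) = S_3 (symmetric group of order 6)

Compute the discriminant of x^3 + (1)*x^2 + (-3)*x + (-5): Δ = -268. Since Δ is not a rational square, the Galois group is not contained in A_3; it must be the full S_3 (irreducibility of the cubic rules out anything smaller).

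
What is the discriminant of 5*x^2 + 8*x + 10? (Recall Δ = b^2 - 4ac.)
Δ = -136

For a quadratic a x^2 + b x + c the discriminant is Δ = b^2 - 4ac = (8)^2 - 4*(5)*(10) = 64 - (200) = -136.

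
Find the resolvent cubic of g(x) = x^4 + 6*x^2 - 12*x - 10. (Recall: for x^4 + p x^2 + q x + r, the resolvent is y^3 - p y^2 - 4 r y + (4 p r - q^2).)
h(y) = y^3 - 6*y^2 + 40*y - 384

Identify coefficients: p = 6, q = -12, r = -10.
Plug into h(y) = y^3 - p y^2 - 4 r y + (4 p r - q^2):
  h(y) = y^3 - (6) y^2 - 4*(-10) y + (4*(6)*(-10) - (-12)^2)
       = y^3 + (-6) y^2 + (40) y + (-384).
Simplifying: h(y) = y^3 - 6*y^2 + 40*y - 384.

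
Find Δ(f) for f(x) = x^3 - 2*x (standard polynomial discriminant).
Δ = 32

For a depressed cubic x^3 + p x + q the discriminant is Δ = -4 p^3 - 27 q^2 = -4*(-2)^3 - 27*(0)^2 = 32 - 0 = 32.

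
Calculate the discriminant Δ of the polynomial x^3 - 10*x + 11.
Δ = 733

For a depressed cubic x^3 + p x + q the discriminant is Δ = -4 p^3 - 27 q^2 = -4*(-10)^3 - 27*(11)^2 = 4000 - 3267 = 733.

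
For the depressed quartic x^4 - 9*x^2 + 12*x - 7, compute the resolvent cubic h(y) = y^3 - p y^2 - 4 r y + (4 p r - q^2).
h(y) = y^3 + 9*y^2 + 28*y + 108

Identify coefficients: p = -9, q = 12, r = -7.
Plug into h(y) = y^3 - p y^2 - 4 r y + (4 p r - q^2):
  h(y) = y^3 - (-9) y^2 - 4*(-7) y + (4*(-9)*(-7) - (12)^2)
       = y^3 + (9) y^2 + (28) y + (108).
Simplifying: h(y) = y^3 + 9*y^2 + 28*y + 108.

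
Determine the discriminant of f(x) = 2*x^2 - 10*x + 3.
Δ = 76

For a quadratic a x^2 + b x + c the discriminant is Δ = b^2 - 4ac = (-10)^2 - 4*(2)*(3) = 100 - (24) = 76.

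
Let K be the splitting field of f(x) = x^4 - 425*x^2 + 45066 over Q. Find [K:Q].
[K:Q] = 4

f factors as (x^2 - 222)(x^2 - 203); the splitting field is K = Q(sqrt(222), sqrt(203)). Since 222, 203, and 45066 are all non-squares in Q, the three subfields Q(sqrt(222)), Q(sqrt(203)), Q(sqrt(45066)) are distinct degree-2 extensions, so [K:Q] = 4 (Klein four Galois group).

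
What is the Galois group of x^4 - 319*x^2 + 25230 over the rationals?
Gal(K/Q) = V_4 (Klein four-group, Z/2Z × Z/2Z)

f factors as (x^2 - 174)(x^2 - 145), so the splitting field is K = Q(sqrt(174), sqrt(145)). The elements 174, 145, 25230 are all non-squares in Q, so sqrt(174) and sqrt(145) generate independent quadratic extensions. Thus [K:Q] = 4 and Gal(K/Q) is generated by the two order-2 automorphisms sqrt(174) ↦ -sqrt(174) and sqrt(145) ↦ -sqrt(145), giving V_4.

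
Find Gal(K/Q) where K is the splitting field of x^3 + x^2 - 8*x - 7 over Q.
Gal(K/Q) = S_3 (symmetric group of order 6)

Compute the discriminant of x^3 + (1)*x^2 + (-8)*x + (-7): Δ = 1825. Since Δ is not a rational square, the Galois group is not contained in A_3; it must be the full S_3 (irreducibility of the cubic rules out anything smaller).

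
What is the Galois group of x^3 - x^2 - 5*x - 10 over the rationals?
Gal(K/Q) = S_3 (symmetric group of order 6)

Compute the discriminant of x^3 + (-1)*x^2 + (-5)*x + (-10): Δ = -3115. Since Δ is not a rational square, the Galois group is not contained in A_3; it must be the full S_3 (irreducibility of the cubic rules out anything smaller).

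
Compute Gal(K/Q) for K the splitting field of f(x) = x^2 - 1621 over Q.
Gal(K/Q) = Z/2Z (cyclic of order 2)

x^2 - 1621 is irreducible over Q since 1621 is not a rational square. The splitting field Q(sqrt(1621)) has degree 2 over Q, and its unique nontrivial automorphism is sqrt(1621) ↦ -sqrt(1621). Hence Gal(Q(sqrt(1621))/Q) = Z/2Z.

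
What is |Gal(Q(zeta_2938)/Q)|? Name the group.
|Gal(Q(zeta_2938)/Q)| = phi(2938) = 1344; group ≅ (Z/2938Z)^* ≅ Z/12Z × Z/112Z

The n-th cyclotomic polynomial Φ_2938(x) is the minimal polynomial of zeta_2938 over Q and has degree phi(2938) = 1344. So Q(zeta_2938) is a degree-1344 Galois extension with Galois group (Z/2938Z)^*. By CRT, (Z/2938Z)^* ≅ (Z/2Z)^* × (Z/13Z)^* × (Z/113Z)^*. Each prime-power unit group is (Z/2Z)^* ≅ trivial group (order 1); (Z/13Z)^* ≅ Z/12Z; (Z/113Z)^* ≅ Z/112Z. Hence Gal(Q(zeta_2938)/Q) ≅ Z/12Z × Z/112Z.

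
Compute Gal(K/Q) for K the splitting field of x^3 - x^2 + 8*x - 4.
Gal(K/Q) = S_3 (symmetric group of order 6)

Compute the discriminant of x^3 + (-1)*x^2 + (8)*x + (-4): Δ = -1856. Since Δ is not a rational square, the Galois group is not contained in A_3; it must be the full S_3 (irreducibility of the cubic rules out anything smaller).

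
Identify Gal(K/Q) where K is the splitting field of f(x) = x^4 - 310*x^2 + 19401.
Gal(K/Q) = V_4 (Klein four-group, Z/2Z × Z/2Z)

f factors as (x^2 - 87)(x^2 - 223), so the splitting field is K = Q(sqrt(87), sqrt(223)). The elements 87, 223, 19401 are all non-squares in Q, so sqrt(87) and sqrt(223) generate independent quadratic extensions. Thus [K:Q] = 4 and Gal(K/Q) is generated by the two order-2 automorphisms sqrt(87) ↦ -sqrt(87) and sqrt(223) ↦ -sqrt(223), giving V_4.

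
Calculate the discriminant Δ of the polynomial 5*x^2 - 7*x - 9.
Δ = 229

For a quadratic a x^2 + b x + c the discriminant is Δ = b^2 - 4ac = (-7)^2 - 4*(5)*(-9) = 49 - (-180) = 229.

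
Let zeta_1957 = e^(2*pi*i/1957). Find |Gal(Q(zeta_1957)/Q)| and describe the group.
|Gal(Q(zeta_1957)/Q)| = phi(1957) = 1836; group ≅ (Z/1957Z)^* ≅ Z/18Z × Z/102Z

The n-th cyclotomic polynomial Φ_1957(x) is the minimal polynomial of zeta_1957 over Q and has degree phi(1957) = 1836. So Q(zeta_1957) is a degree-1836 Galois extension with Galois group (Z/1957Z)^*. By CRT, (Z/1957Z)^* ≅ (Z/19Z)^* × (Z/103Z)^*. Each prime-power unit group is (Z/19Z)^* ≅ Z/18Z; (Z/103Z)^* ≅ Z/102Z. Hence Gal(Q(zeta_1957)/Q) ≅ Z/18Z × Z/102Z.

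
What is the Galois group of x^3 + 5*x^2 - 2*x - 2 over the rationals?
Gal(K/Q) = S_3 (symmetric group of order 6)

Compute the discriminant of x^3 + (5)*x^2 + (-2)*x + (-2): Δ = 1384. Since Δ is not a rational square, the Galois group is not contained in A_3; it must be the full S_3 (irreducibility of the cubic rules out anything smaller).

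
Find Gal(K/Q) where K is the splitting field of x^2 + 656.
Gal(K/Q) = Z/2Z (cyclic of order 2)

x^2 + 656 is irreducible over Q since -656 is not a rational square. The splitting field Q(sqrt(-656)) has degree 2 over Q, and its unique nontrivial automorphism is sqrt(-656) ↦ -sqrt(-656). Hence Gal(Q(sqrt(-656))/Q) = Z/2Z.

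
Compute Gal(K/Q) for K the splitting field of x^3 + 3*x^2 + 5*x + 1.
Gal(K/Q) = S_3 (symmetric group of order 6)

Compute the discriminant of x^3 + (3)*x^2 + (5)*x + (1): Δ = -140. Since Δ is not a rational square, the Galois group is not contained in A_3; it must be the full S_3 (irreducibility of the cubic rules out anything smaller).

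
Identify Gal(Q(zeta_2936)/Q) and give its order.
|Gal(Q(zeta_2936)/Q)| = phi(2936) = 1464; group ≅ (Z/2936Z)^* ≅ Z/2Z × Z/2Z × Z/366Z

The n-th cyclotomic polynomial Φ_2936(x) is the minimal polynomial of zeta_2936 over Q and has degree phi(2936) = 1464. So Q(zeta_2936) is a degree-1464 Galois extension with Galois group (Z/2936Z)^*. By CRT, (Z/2936Z)^* ≅ (Z/8Z)^* × (Z/367Z)^*. Each prime-power unit group is (Z/8Z)^* ≅ Z/2Z × Z/2Z; (Z/367Z)^* ≅ Z/366Z. Hence Gal(Q(zeta_2936)/Q) ≅ Z/2Z × Z/2Z × Z/366Z.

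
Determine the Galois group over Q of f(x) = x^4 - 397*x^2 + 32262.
Gal(K/Q) = V_4 (Klein four-group, Z/2Z × Z/2Z)

f factors as (x^2 - 114)(x^2 - 283), so the splitting field is K = Q(sqrt(114), sqrt(283)). The elements 114, 283, 32262 are all non-squares in Q, so sqrt(114) and sqrt(283) generate independent quadratic extensions. Thus [K:Q] = 4 and Gal(K/Q) is generated by the two order-2 automorphisms sqrt(114) ↦ -sqrt(114) and sqrt(283) ↦ -sqrt(283), giving V_4.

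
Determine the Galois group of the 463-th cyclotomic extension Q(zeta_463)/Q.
|Gal(Q(zeta_463)/Q)| = phi(463) = 462; group ≅ (Z/463Z)^* ≅ Z/462Z

The n-th cyclotomic polynomial Φ_463(x) is the minimal polynomial of zeta_463 over Q and has degree phi(463) = 462. So Q(zeta_463) is a degree-462 Galois extension with Galois group (Z/463Z)^*. (Z/463Z)^* is cyclic since 463 is an odd prime power (or 4). Hence Gal(Q(zeta_463)/Q) ≅ Z/462Z.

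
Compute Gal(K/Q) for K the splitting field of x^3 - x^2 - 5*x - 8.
Gal(K/Q) = S_3 (symmetric group of order 6)

Compute the discriminant of x^3 + (-1)*x^2 + (-5)*x + (-8): Δ = -1955. Since Δ is not a rational square, the Galois group is not contained in A_3; it must be the full S_3 (irreducibility of the cubic rules out anything smaller).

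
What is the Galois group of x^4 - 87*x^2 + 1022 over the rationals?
Gal(K/Q) = V_4 (Klein four-group, Z/2Z × Z/2Z)

f factors as (x^2 - 73)(x^2 - 14), so the splitting field is K = Q(sqrt(73), sqrt(14)). The elements 73, 14, 1022 are all non-squares in Q, so sqrt(73) and sqrt(14) generate independent quadratic extensions. Thus [K:Q] = 4 and Gal(K/Q) is generated by the two order-2 automorphisms sqrt(73) ↦ -sqrt(73) and sqrt(14) ↦ -sqrt(14), giving V_4.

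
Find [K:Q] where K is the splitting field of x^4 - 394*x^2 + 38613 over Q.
[K:Q] = 4

f factors as (x^2 - 211)(x^2 - 183); the splitting field is K = Q(sqrt(211), sqrt(183)). Since 211, 183, and 38613 are all non-squares in Q, the three subfields Q(sqrt(211)), Q(sqrt(183)), Q(sqrt(38613)) are distinct degree-2 extensions, so [K:Q] = 4 (Klein four Galois group).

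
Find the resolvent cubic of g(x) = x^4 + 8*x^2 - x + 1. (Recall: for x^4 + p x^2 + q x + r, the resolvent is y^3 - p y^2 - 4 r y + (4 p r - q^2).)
h(y) = y^3 - 8*y^2 - 4*y + 31

Identify coefficients: p = 8, q = -1, r = 1.
Plug into h(y) = y^3 - p y^2 - 4 r y + (4 p r - q^2):
  h(y) = y^3 - (8) y^2 - 4*(1) y + (4*(8)*(1) - (-1)^2)
       = y^3 + (-8) y^2 + (-4) y + (31).
Simplifying: h(y) = y^3 - 8*y^2 - 4*y + 31.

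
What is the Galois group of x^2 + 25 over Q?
Gal(K/Q) = Z/2Z (cyclic of order 2)

x^2 + 25 is irreducible over Q since -25 is not a rational square. The splitting field Q(sqrt(-25)) has degree 2 over Q, and its unique nontrivial automorphism is sqrt(-25) ↦ -sqrt(-25). Hence Gal(Q(sqrt(-25))/Q) = Z/2Z.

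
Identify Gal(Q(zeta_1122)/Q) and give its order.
|Gal(Q(zeta_1122)/Q)| = phi(1122) = 320; group ≅ (Z/1122Z)^* ≅ Z/2Z × Z/10Z × Z/16Z

The n-th cyclotomic polynomial Φ_1122(x) is the minimal polynomial of zeta_1122 over Q and has degree phi(1122) = 320. So Q(zeta_1122) is a degree-320 Galois extension with Galois group (Z/1122Z)^*. By CRT, (Z/1122Z)^* ≅ (Z/2Z)^* × (Z/3Z)^* × (Z/11Z)^* × (Z/17Z)^*. Each prime-power unit group is (Z/2Z)^* ≅ trivial group (order 1); (Z/3Z)^* ≅ Z/2Z; (Z/11Z)^* ≅ Z/10Z; (Z/17Z)^* ≅ Z/16Z. Hence Gal(Q(zeta_1122)/Q) ≅ Z/2Z × Z/10Z × Z/16Z.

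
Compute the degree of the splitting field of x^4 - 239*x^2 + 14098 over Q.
[K:Q] = 4

f factors as (x^2 - 106)(x^2 - 133); the splitting field is K = Q(sqrt(106), sqrt(133)). Since 106, 133, and 14098 are all non-squares in Q, the three subfields Q(sqrt(106)), Q(sqrt(133)), Q(sqrt(14098)) are distinct degree-2 extensions, so [K:Q] = 4 (Klein four Galois group).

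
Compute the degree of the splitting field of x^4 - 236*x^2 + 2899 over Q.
[K:Q] = 4

f factors as (x^2 - 223)(x^2 - 13); the splitting field is K = Q(sqrt(223), sqrt(13)). Since 223, 13, and 2899 are all non-squares in Q, the three subfields Q(sqrt(223)), Q(sqrt(13)), Q(sqrt(2899)) are distinct degree-2 extensions, so [K:Q] = 4 (Klein four Galois group).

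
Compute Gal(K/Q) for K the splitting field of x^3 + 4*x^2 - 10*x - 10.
Gal(K/Q) = S_3 (symmetric group of order 6)

Compute the discriminant of x^3 + (4)*x^2 + (-10)*x + (-10): Δ = 12660. Since Δ is not a rational square, the Galois group is not contained in A_3; it must be the full S_3 (irreducibility of the cubic rules out anything smaller).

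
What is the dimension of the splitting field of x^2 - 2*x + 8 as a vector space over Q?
[K:Q] = 2

The discriminant of x^2 + (-2)*x + (8) is b^2 - 4c = 4 - (32) = -28. Since -28 is not a perfect square in Q, the polynomial is irreducible over Q. Its two roots generate a degree-2 extension, so [K:Q] = 2.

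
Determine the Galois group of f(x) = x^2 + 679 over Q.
Gal(K/Q) = Z/2Z (cyclic of order 2)

x^2 + 679 is irreducible over Q since -679 is not a rational square. The splitting field Q(sqrt(-679)) has degree 2 over Q, and its unique nontrivial automorphism is sqrt(-679) ↦ -sqrt(-679). Hence Gal(Q(sqrt(-679))/Q) = Z/2Z.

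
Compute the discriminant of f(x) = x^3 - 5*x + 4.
Δ = 68

For a depressed cubic x^3 + p x + q the discriminant is Δ = -4 p^3 - 27 q^2 = -4*(-5)^3 - 27*(4)^2 = 500 - 432 = 68.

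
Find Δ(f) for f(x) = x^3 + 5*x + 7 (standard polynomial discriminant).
Δ = -1823

For a depressed cubic x^3 + p x + q the discriminant is Δ = -4 p^3 - 27 q^2 = -4*(5)^3 - 27*(7)^2 = -500 - 1323 = -1823.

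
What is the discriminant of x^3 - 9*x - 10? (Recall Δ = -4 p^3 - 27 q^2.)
Δ = 216

For a depressed cubic x^3 + p x + q the discriminant is Δ = -4 p^3 - 27 q^2 = -4*(-9)^3 - 27*(-10)^2 = 2916 - 2700 = 216.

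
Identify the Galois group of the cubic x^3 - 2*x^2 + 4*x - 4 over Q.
Gal(K/Q) = S_3 (symmetric group of order 6)

Compute the discriminant of x^3 + (-2)*x^2 + (4)*x + (-4): Δ = -176. Since Δ is not a rational square, the Galois group is not contained in A_3; it must be the full S_3 (irreducibility of the cubic rules out anything smaller).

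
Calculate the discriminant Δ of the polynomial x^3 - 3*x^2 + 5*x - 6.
Δ = -275

For x^3 + a x^2 + b x + c the discriminant is Δ = 18 a b c - 4 a^3 c + a^2 b^2 - 4 b^3 - 27 c^2.
Plug a = -3, b = 5, c = -6:
  18*(-3)*(5)*(-6) - 4*(-3)^3*(-6) + (-3)^2*(5)^2 - 4*(5)^3 - 27*(-6)^2
  = 1620 + (-648) + 225 + (-500) + (-972)
  = -275.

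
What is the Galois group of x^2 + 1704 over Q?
Gal(K/Q) = Z/2Z (cyclic of order 2)

x^2 + 1704 is irreducible over Q since -1704 is not a rational square. The splitting field Q(sqrt(-1704)) has degree 2 over Q, and its unique nontrivial automorphism is sqrt(-1704) ↦ -sqrt(-1704). Hence Gal(Q(sqrt(-1704))/Q) = Z/2Z.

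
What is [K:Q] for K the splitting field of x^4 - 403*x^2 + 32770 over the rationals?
[K:Q] = 4

f factors as (x^2 - 290)(x^2 - 113); the splitting field is K = Q(sqrt(290), sqrt(113)). Since 290, 113, and 32770 are all non-squares in Q, the three subfields Q(sqrt(290)), Q(sqrt(113)), Q(sqrt(32770)) are distinct degree-2 extensions, so [K:Q] = 4 (Klein four Galois group).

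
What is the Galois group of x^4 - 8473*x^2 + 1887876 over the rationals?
Gal(K/Q) = Z/2Z (cyclic of order 2)

f factors as (x^2 - 229)(x^2 - 8244), so the splitting field is K = Q(sqrt(229), sqrt(8244)). The squarefree part of 229 is 229 and the squarefree part of 8244 is also 229, so sqrt(229) and sqrt(8244) are both rational multiples of sqrt(229). Hence Q(sqrt(229)) = Q(sqrt(8244)) = Q(sqrt(229)), and the splitting field collapses to a single degree-2 extension with Galois group Z/2Z.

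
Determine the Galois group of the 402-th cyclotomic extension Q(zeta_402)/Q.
|Gal(Q(zeta_402)/Q)| = phi(402) = 132; group ≅ (Z/402Z)^* ≅ Z/2Z × Z/66Z

The n-th cyclotomic polynomial Φ_402(x) is the minimal polynomial of zeta_402 over Q and has degree phi(402) = 132. So Q(zeta_402) is a degree-132 Galois extension with Galois group (Z/402Z)^*. By CRT, (Z/402Z)^* ≅ (Z/2Z)^* × (Z/3Z)^* × (Z/67Z)^*. Each prime-power unit group is (Z/2Z)^* ≅ trivial group (order 1); (Z/3Z)^* ≅ Z/2Z; (Z/67Z)^* ≅ Z/66Z. Hence Gal(Q(zeta_402)/Q) ≅ Z/2Z × Z/66Z.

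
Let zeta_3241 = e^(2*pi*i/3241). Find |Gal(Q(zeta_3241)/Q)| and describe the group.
|Gal(Q(zeta_3241)/Q)| = phi(3241) = 2772; group ≅ (Z/3241Z)^* ≅ Z/6Z × Z/462Z

The n-th cyclotomic polynomial Φ_3241(x) is the minimal polynomial of zeta_3241 over Q and has degree phi(3241) = 2772. So Q(zeta_3241) is a degree-2772 Galois extension with Galois group (Z/3241Z)^*. By CRT, (Z/3241Z)^* ≅ (Z/7Z)^* × (Z/463Z)^*. Each prime-power unit group is (Z/7Z)^* ≅ Z/6Z; (Z/463Z)^* ≅ Z/462Z. Hence Gal(Q(zeta_3241)/Q) ≅ Z/6Z × Z/462Z.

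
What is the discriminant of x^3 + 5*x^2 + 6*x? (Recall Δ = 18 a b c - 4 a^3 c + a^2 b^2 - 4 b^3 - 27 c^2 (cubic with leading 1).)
Δ = 36

For x^3 + a x^2 + b x + c the discriminant is Δ = 18 a b c - 4 a^3 c + a^2 b^2 - 4 b^3 - 27 c^2.
Plug a = 5, b = 6, c = 0:
  18*(5)*(6)*(0) - 4*(5)^3*(0) + (5)^2*(6)^2 - 4*(6)^3 - 27*(0)^2
  = 0 + (0) + 900 + (-864) + (0)
  = 36.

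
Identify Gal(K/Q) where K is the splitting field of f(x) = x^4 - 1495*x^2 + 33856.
Gal(K/Q) = Z/2Z (cyclic of order 2)

f factors as (x^2 - 1472)(x^2 - 23), so the splitting field is K = Q(sqrt(1472), sqrt(23)). The squarefree part of 1472 is 23 and the squarefree part of 23 is also 23, so sqrt(1472) and sqrt(23) are both rational multiples of sqrt(23). Hence Q(sqrt(1472)) = Q(sqrt(23)) = Q(sqrt(23)), and the splitting field collapses to a single degree-2 extension with Galois group Z/2Z.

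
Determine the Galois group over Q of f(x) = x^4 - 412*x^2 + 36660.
Gal(K/Q) = V_4 (Klein four-group, Z/2Z × Z/2Z)

f factors as (x^2 - 130)(x^2 - 282), so the splitting field is K = Q(sqrt(130), sqrt(282)). The elements 130, 282, 36660 are all non-squares in Q, so sqrt(130) and sqrt(282) generate independent quadratic extensions. Thus [K:Q] = 4 and Gal(K/Q) is generated by the two order-2 automorphisms sqrt(130) ↦ -sqrt(130) and sqrt(282) ↦ -sqrt(282), giving V_4.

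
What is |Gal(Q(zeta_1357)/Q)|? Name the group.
|Gal(Q(zeta_1357)/Q)| = phi(1357) = 1276; group ≅ (Z/1357Z)^* ≅ Z/22Z × Z/58Z

The n-th cyclotomic polynomial Φ_1357(x) is the minimal polynomial of zeta_1357 over Q and has degree phi(1357) = 1276. So Q(zeta_1357) is a degree-1276 Galois extension with Galois group (Z/1357Z)^*. By CRT, (Z/1357Z)^* ≅ (Z/23Z)^* × (Z/59Z)^*. Each prime-power unit group is (Z/23Z)^* ≅ Z/22Z; (Z/59Z)^* ≅ Z/58Z. Hence Gal(Q(zeta_1357)/Q) ≅ Z/22Z × Z/58Z.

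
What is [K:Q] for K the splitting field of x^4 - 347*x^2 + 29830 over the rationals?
[K:Q] = 4

f factors as (x^2 - 190)(x^2 - 157); the splitting field is K = Q(sqrt(190), sqrt(157)). Since 190, 157, and 29830 are all non-squares in Q, the three subfields Q(sqrt(190)), Q(sqrt(157)), Q(sqrt(29830)) are distinct degree-2 extensions, so [K:Q] = 4 (Klein four Galois group).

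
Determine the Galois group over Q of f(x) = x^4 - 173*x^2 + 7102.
Gal(K/Q) = V_4 (Klein four-group, Z/2Z × Z/2Z)

f factors as (x^2 - 106)(x^2 - 67), so the splitting field is K = Q(sqrt(106), sqrt(67)). The elements 106, 67, 7102 are all non-squares in Q, so sqrt(106) and sqrt(67) generate independent quadratic extensions. Thus [K:Q] = 4 and Gal(K/Q) is generated by the two order-2 automorphisms sqrt(106) ↦ -sqrt(106) and sqrt(67) ↦ -sqrt(67), giving V_4.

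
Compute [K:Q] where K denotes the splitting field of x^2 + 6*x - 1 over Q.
[K:Q] = 2

The discriminant of x^2 + (6)*x + (-1) is b^2 - 4c = 36 - (-4) = 40. Since 40 is not a perfect square in Q, the polynomial is irreducible over Q. Its two roots generate a degree-2 extension, so [K:Q] = 2.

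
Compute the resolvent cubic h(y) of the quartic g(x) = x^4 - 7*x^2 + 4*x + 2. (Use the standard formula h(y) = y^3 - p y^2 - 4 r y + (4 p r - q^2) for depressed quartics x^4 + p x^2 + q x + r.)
h(y) = y^3 + 7*y^2 - 8*y - 72

Identify coefficients: p = -7, q = 4, r = 2.
Plug into h(y) = y^3 - p y^2 - 4 r y + (4 p r - q^2):
  h(y) = y^3 - (-7) y^2 - 4*(2) y + (4*(-7)*(2) - (4)^2)
       = y^3 + (7) y^2 + (-8) y + (-72).
Simplifying: h(y) = y^3 + 7*y^2 - 8*y - 72.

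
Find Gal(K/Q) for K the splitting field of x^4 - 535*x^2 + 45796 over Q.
Gal(K/Q) = Z/2Z (cyclic of order 2)

f factors as (x^2 - 428)(x^2 - 107), so the splitting field is K = Q(sqrt(428), sqrt(107)). The squarefree part of 428 is 107 and the squarefree part of 107 is also 107, so sqrt(428) and sqrt(107) are both rational multiples of sqrt(107). Hence Q(sqrt(428)) = Q(sqrt(107)) = Q(sqrt(107)), and the splitting field collapses to a single degree-2 extension with Galois group Z/2Z.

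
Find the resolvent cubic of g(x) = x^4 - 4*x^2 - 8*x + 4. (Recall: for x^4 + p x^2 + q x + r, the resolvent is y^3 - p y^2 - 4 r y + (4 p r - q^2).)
h(y) = y^3 + 4*y^2 - 16*y - 128

Identify coefficients: p = -4, q = -8, r = 4.
Plug into h(y) = y^3 - p y^2 - 4 r y + (4 p r - q^2):
  h(y) = y^3 - (-4) y^2 - 4*(4) y + (4*(-4)*(4) - (-8)^2)
       = y^3 + (4) y^2 + (-16) y + (-128).
Simplifying: h(y) = y^3 + 4*y^2 - 16*y - 128.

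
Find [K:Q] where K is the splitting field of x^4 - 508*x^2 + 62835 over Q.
[K:Q] = 4

f factors as (x^2 - 295)(x^2 - 213); the splitting field is K = Q(sqrt(295), sqrt(213)). Since 295, 213, and 62835 are all non-squares in Q, the three subfields Q(sqrt(295)), Q(sqrt(213)), Q(sqrt(62835)) are distinct degree-2 extensions, so [K:Q] = 4 (Klein four Galois group).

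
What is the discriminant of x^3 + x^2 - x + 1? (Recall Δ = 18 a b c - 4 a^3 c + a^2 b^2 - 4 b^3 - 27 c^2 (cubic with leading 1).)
Δ = -44

For x^3 + a x^2 + b x + c the discriminant is Δ = 18 a b c - 4 a^3 c + a^2 b^2 - 4 b^3 - 27 c^2.
Plug a = 1, b = -1, c = 1:
  18*(1)*(-1)*(1) - 4*(1)^3*(1) + (1)^2*(-1)^2 - 4*(-1)^3 - 27*(1)^2
  = -18 + (-4) + 1 + (4) + (-27)
  = -44.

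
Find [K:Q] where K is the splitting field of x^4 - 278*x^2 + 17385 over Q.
[K:Q] = 4

f factors as (x^2 - 183)(x^2 - 95); the splitting field is K = Q(sqrt(183), sqrt(95)). Since 183, 95, and 17385 are all non-squares in Q, the three subfields Q(sqrt(183)), Q(sqrt(95)), Q(sqrt(17385)) are distinct degree-2 extensions, so [K:Q] = 4 (Klein four Galois group).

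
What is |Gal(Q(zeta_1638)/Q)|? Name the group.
|Gal(Q(zeta_1638)/Q)| = phi(1638) = 432; group ≅ (Z/1638Z)^* ≅ Z/6Z × Z/6Z × Z/12Z

The n-th cyclotomic polynomial Φ_1638(x) is the minimal polynomial of zeta_1638 over Q and has degree phi(1638) = 432. So Q(zeta_1638) is a degree-432 Galois extension with Galois group (Z/1638Z)^*. By CRT, (Z/1638Z)^* ≅ (Z/2Z)^* × (Z/9Z)^* × (Z/7Z)^* × (Z/13Z)^*. Each prime-power unit group is (Z/2Z)^* ≅ trivial group (order 1); (Z/9Z)^* ≅ Z/6Z; (Z/7Z)^* ≅ Z/6Z; (Z/13Z)^* ≅ Z/12Z. Hence Gal(Q(zeta_1638)/Q) ≅ Z/6Z × Z/6Z × Z/12Z.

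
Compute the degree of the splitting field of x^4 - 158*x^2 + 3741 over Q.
[K:Q] = 4

f factors as (x^2 - 129)(x^2 - 29); the splitting field is K = Q(sqrt(129), sqrt(29)). Since 129, 29, and 3741 are all non-squares in Q, the three subfields Q(sqrt(129)), Q(sqrt(29)), Q(sqrt(3741)) are distinct degree-2 extensions, so [K:Q] = 4 (Klein four Galois group).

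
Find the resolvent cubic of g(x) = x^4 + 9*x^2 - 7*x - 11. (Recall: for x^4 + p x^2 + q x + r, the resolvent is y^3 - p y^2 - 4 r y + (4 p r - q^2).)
h(y) = y^3 - 9*y^2 + 44*y - 445

Identify coefficients: p = 9, q = -7, r = -11.
Plug into h(y) = y^3 - p y^2 - 4 r y + (4 p r - q^2):
  h(y) = y^3 - (9) y^2 - 4*(-11) y + (4*(9)*(-11) - (-7)^2)
       = y^3 + (-9) y^2 + (44) y + (-445).
Simplifying: h(y) = y^3 - 9*y^2 + 44*y - 445.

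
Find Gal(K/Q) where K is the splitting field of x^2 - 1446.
Gal(K/Q) = Z/2Z (cyclic of order 2)

x^2 - 1446 is irreducible over Q since 1446 is not a rational square. The splitting field Q(sqrt(1446)) has degree 2 over Q, and its unique nontrivial automorphism is sqrt(1446) ↦ -sqrt(1446). Hence Gal(Q(sqrt(1446))/Q) = Z/2Z.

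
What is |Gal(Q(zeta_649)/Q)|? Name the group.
|Gal(Q(zeta_649)/Q)| = phi(649) = 580; group ≅ (Z/649Z)^* ≅ Z/10Z × Z/58Z

The n-th cyclotomic polynomial Φ_649(x) is the minimal polynomial of zeta_649 over Q and has degree phi(649) = 580. So Q(zeta_649) is a degree-580 Galois extension with Galois group (Z/649Z)^*. By CRT, (Z/649Z)^* ≅ (Z/11Z)^* × (Z/59Z)^*. Each prime-power unit group is (Z/11Z)^* ≅ Z/10Z; (Z/59Z)^* ≅ Z/58Z. Hence Gal(Q(zeta_649)/Q) ≅ Z/10Z × Z/58Z.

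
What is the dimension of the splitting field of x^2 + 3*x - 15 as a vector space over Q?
[K:Q] = 2

The discriminant of x^2 + (3)*x + (-15) is b^2 - 4c = 9 - (-60) = 69. Since 69 is not a perfect square in Q, the polynomial is irreducible over Q. Its two roots generate a degree-2 extension, so [K:Q] = 2.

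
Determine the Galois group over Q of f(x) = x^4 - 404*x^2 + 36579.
Gal(K/Q) = V_4 (Klein four-group, Z/2Z × Z/2Z)

f factors as (x^2 - 267)(x^2 - 137), so the splitting field is K = Q(sqrt(267), sqrt(137)). The elements 267, 137, 36579 are all non-squares in Q, so sqrt(267) and sqrt(137) generate independent quadratic extensions. Thus [K:Q] = 4 and Gal(K/Q) is generated by the two order-2 automorphisms sqrt(267) ↦ -sqrt(267) and sqrt(137) ↦ -sqrt(137), giving V_4.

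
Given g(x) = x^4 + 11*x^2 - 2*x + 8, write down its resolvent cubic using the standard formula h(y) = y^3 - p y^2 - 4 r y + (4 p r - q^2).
h(y) = y^3 - 11*y^2 - 32*y + 348

Identify coefficients: p = 11, q = -2, r = 8.
Plug into h(y) = y^3 - p y^2 - 4 r y + (4 p r - q^2):
  h(y) = y^3 - (11) y^2 - 4*(8) y + (4*(11)*(8) - (-2)^2)
       = y^3 + (-11) y^2 + (-32) y + (348).
Simplifying: h(y) = y^3 - 11*y^2 - 32*y + 348.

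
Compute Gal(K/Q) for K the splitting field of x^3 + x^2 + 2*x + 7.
Gal(K/Q) = S_3 (symmetric group of order 6)

Compute the discriminant of x^3 + (1)*x^2 + (2)*x + (7): Δ = -1127. Since Δ is not a rational square, the Galois group is not contained in A_3; it must be the full S_3 (irreducibility of the cubic rules out anything smaller).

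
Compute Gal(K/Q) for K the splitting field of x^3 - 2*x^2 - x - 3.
Gal(K/Q) = S_3 (symmetric group of order 6)

Compute the discriminant of x^3 + (-2)*x^2 + (-1)*x + (-3): Δ = -439. Since Δ is not a rational square, the Galois group is not contained in A_3; it must be the full S_3 (irreducibility of the cubic rules out anything smaller).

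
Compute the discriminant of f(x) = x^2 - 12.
Δ = 48

For a quadratic a x^2 + b x + c the discriminant is Δ = b^2 - 4ac = (0)^2 - 4*(1)*(-12) = 0 - (-48) = 48.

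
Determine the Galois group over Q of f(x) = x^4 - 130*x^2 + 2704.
Gal(K/Q) = Z/2Z (cyclic of order 2)

f factors as (x^2 - 26)(x^2 - 104), so the splitting field is K = Q(sqrt(26), sqrt(104)). The squarefree part of 26 is 26 and the squarefree part of 104 is also 26, so sqrt(26) and sqrt(104) are both rational multiples of sqrt(26). Hence Q(sqrt(26)) = Q(sqrt(104)) = Q(sqrt(26)), and the splitting field collapses to a single degree-2 extension with Galois group Z/2Z.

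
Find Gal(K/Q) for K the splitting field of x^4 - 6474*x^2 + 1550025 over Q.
Gal(K/Q) = Z/2Z (cyclic of order 2)

f factors as (x^2 - 6225)(x^2 - 249), so the splitting field is K = Q(sqrt(6225), sqrt(249)). The squarefree part of 6225 is 249 and the squarefree part of 249 is also 249, so sqrt(6225) and sqrt(249) are both rational multiples of sqrt(249). Hence Q(sqrt(6225)) = Q(sqrt(249)) = Q(sqrt(249)), and the splitting field collapses to a single degree-2 extension with Galois group Z/2Z.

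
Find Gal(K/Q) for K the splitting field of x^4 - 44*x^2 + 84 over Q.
Gal(K/Q) = V_4 (Klein four-group, Z/2Z × Z/2Z)

f factors as (x^2 - 42)(x^2 - 2), so the splitting field is K = Q(sqrt(42), sqrt(2)). The elements 42, 2, 84 are all non-squares in Q, so sqrt(42) and sqrt(2) generate independent quadratic extensions. Thus [K:Q] = 4 and Gal(K/Q) is generated by the two order-2 automorphisms sqrt(42) ↦ -sqrt(42) and sqrt(2) ↦ -sqrt(2), giving V_4.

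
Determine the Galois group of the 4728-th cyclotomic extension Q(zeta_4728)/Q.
|Gal(Q(zeta_4728)/Q)| = phi(4728) = 1568; group ≅ (Z/4728Z)^* ≅ Z/2Z × Z/2Z × Z/2Z × Z/196Z

The n-th cyclotomic polynomial Φ_4728(x) is the minimal polynomial of zeta_4728 over Q and has degree phi(4728) = 1568. So Q(zeta_4728) is a degree-1568 Galois extension with Galois group (Z/4728Z)^*. By CRT, (Z/4728Z)^* ≅ (Z/8Z)^* × (Z/3Z)^* × (Z/197Z)^*. Each prime-power unit group is (Z/8Z)^* ≅ Z/2Z × Z/2Z; (Z/3Z)^* ≅ Z/2Z; (Z/197Z)^* ≅ Z/196Z. Hence Gal(Q(zeta_4728)/Q) ≅ Z/2Z × Z/2Z × Z/2Z × Z/196Z.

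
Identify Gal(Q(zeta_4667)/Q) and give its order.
|Gal(Q(zeta_4667)/Q)| = phi(4667) = 4296; group ≅ (Z/4667Z)^* ≅ Z/12Z × Z/358Z

The n-th cyclotomic polynomial Φ_4667(x) is the minimal polynomial of zeta_4667 over Q and has degree phi(4667) = 4296. So Q(zeta_4667) is a degree-4296 Galois extension with Galois group (Z/4667Z)^*. By CRT, (Z/4667Z)^* ≅ (Z/13Z)^* × (Z/359Z)^*. Each prime-power unit group is (Z/13Z)^* ≅ Z/12Z; (Z/359Z)^* ≅ Z/358Z. Hence Gal(Q(zeta_4667)/Q) ≅ Z/12Z × Z/358Z.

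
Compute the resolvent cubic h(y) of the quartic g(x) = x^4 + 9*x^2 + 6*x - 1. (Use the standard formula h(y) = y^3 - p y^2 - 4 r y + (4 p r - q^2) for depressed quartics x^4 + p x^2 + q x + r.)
h(y) = y^3 - 9*y^2 + 4*y - 72

Identify coefficients: p = 9, q = 6, r = -1.
Plug into h(y) = y^3 - p y^2 - 4 r y + (4 p r - q^2):
  h(y) = y^3 - (9) y^2 - 4*(-1) y + (4*(9)*(-1) - (6)^2)
       = y^3 + (-9) y^2 + (4) y + (-72).
Simplifying: h(y) = y^3 - 9*y^2 + 4*y - 72.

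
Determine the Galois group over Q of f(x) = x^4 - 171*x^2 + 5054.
Gal(K/Q) = V_4 (Klein four-group, Z/2Z × Z/2Z)

f factors as (x^2 - 38)(x^2 - 133), so the splitting field is K = Q(sqrt(38), sqrt(133)). The elements 38, 133, 5054 are all non-squares in Q, so sqrt(38) and sqrt(133) generate independent quadratic extensions. Thus [K:Q] = 4 and Gal(K/Q) is generated by the two order-2 automorphisms sqrt(38) ↦ -sqrt(38) and sqrt(133) ↦ -sqrt(133), giving V_4.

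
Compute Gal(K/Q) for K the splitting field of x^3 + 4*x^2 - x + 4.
Gal(K/Q) = S_3 (symmetric group of order 6)

Compute the discriminant of x^3 + (4)*x^2 + (-1)*x + (4): Δ = -1724. Since Δ is not a rational square, the Galois group is not contained in A_3; it must be the full S_3 (irreducibility of the cubic rules out anything smaller).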